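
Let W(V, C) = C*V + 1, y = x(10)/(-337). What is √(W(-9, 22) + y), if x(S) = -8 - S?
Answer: I*√22367027/337 ≈ 14.034*I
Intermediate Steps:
y = 18/337 (y = (-8 - 1*10)/(-337) = (-8 - 10)*(-1/337) = -18*(-1/337) = 18/337 ≈ 0.053412)
W(V, C) = 1 + C*V
√(W(-9, 22) + y) = √((1 + 22*(-9)) + 18/337) = √((1 - 198) + 18/337) = √(-197 + 18/337) = √(-66371/337) = I*√22367027/337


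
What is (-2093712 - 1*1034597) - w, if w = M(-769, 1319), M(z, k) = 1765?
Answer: -3130074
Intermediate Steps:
w = 1765
(-2093712 - 1*1034597) - w = (-2093712 - 1*1034597) - 1*1765 = (-2093712 - 1034597) - 1765 = -3128309 - 1765 = -3130074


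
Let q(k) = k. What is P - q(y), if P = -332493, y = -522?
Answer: -331971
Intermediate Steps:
P - q(y) = -332493 - 1*(-522) = -332493 + 522 = -331971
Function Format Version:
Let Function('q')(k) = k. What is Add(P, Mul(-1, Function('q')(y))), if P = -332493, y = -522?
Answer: -331971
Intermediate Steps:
Add(P, Mul(-1, Function('q')(y))) = Add(-332493, Mul(-1, -522)) = Add(-332493, 522) = -331971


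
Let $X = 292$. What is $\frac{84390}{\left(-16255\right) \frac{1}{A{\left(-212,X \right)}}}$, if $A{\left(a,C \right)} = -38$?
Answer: $\frac{641364}{3251} \approx 197.28$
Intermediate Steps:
$\frac{84390}{\left(-16255\right) \frac{1}{A{\left(-212,X \right)}}} = \frac{84390}{\left(-16255\right) \frac{1}{-38}} = \frac{84390}{\left(-16255\right) \left(- \frac{1}{38}\right)} = \frac{84390}{\frac{16255}{38}} = 84390 \cdot \frac{38}{16255} = \frac{641364}{3251}$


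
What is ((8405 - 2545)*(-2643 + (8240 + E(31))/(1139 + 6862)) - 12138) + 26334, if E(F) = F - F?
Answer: -123757459384/8001 ≈ -1.5468e+7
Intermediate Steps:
E(F) = 0
((8405 - 2545)*(-2643 + (8240 + E(31))/(1139 + 6862)) - 12138) + 26334 = ((8405 - 2545)*(-2643 + (8240 + 0)/(1139 + 6862)) - 12138) + 26334 = (5860*(-2643 + 8240/8001) - 12138) + 26334 = (5860*(-21138403/8001) - 12138) + 26334 = (-123871041580/8001 - 12138) + 26334 = -123968157718/8001 + 26334 = -123757459384/8001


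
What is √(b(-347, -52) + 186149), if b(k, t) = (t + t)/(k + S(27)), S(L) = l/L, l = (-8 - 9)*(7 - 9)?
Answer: √16221464254205/9335 ≈ 431.45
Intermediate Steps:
l = 34 (l = -17*(-2) = 34)
S(L) = 34/L
b(k, t) = 2*t/(34/27 + k) (b(k, t) = (t + t)/(k + 34/27) = (2*t)/(k + 34*(1/27)) = (2*t)/(k + 34/27) = (2*t)/(34/27 + k) = 2*t/(34/27 + k))
√(b(-347, -52) + 186149) = √(54*(-52)/(34 + 27*(-347)) + 186149) = √(54*(-52)/(34 - 9369) + 186149) = √(54*(-52)/(-9335) + 186149) = √(54*(-52)*(-1/9335) + 186149) = √(2808/9335 + 186149) = √(1737703723/9335) = √16221464254205/9335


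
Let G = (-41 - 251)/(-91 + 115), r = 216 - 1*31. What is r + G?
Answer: 1037/6 ≈ 172.83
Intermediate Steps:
r = 185 (r = 216 - 31 = 185)
G = -73/6 (G = -292/24 = -292*1/24 = -73/6 ≈ -12.167)
r + G = 185 - 73/6 = 1037/6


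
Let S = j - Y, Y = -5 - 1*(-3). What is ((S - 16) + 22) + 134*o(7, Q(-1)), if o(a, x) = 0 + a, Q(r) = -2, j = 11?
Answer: 957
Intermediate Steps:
Y = -2 (Y = -5 + 3 = -2)
o(a, x) = a
S = 13 (S = 11 - 1*(-2) = 11 + 2 = 13)
((S - 16) + 22) + 134*o(7, Q(-1)) = ((13 - 16) + 22) + 134*7 = (-3 + 22) + 938 = 19 + 938 = 957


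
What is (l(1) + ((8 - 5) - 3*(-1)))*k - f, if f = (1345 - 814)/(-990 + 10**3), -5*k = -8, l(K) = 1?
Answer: -419/10 ≈ -41.900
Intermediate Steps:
k = 8/5 (k = -1/5*(-8) = 8/5 ≈ 1.6000)
f = 531/10 (f = 531/(-990 + 1000) = 531/10 ≈ 53.100)
(l(1) + ((8 - 5) - 3*(-1)))*k - f = (1 + ((8 - 5) - 3*(-1)))*(8/5) - 1*531/10 = (1 + (3 + 3))*(8/5) - 531/10 = (1 + 6)*(8/5) - 531/10 = 7*(8/5) - 531/10 = 56/5 - 531/10 = -419/10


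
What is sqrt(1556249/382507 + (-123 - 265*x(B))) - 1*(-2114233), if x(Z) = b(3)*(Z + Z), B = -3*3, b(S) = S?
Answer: 2114233 + sqrt(2076318016966406)/382507 ≈ 2.1144e+6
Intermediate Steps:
B = -9
x(Z) = 6*Z (x(Z) = 3*(Z + Z) = 3*(2*Z) = 6*Z)
sqrt(1556249/382507 + (-123 - 265*x(B))) - 1*(-2114233) = sqrt(1556249/382507 + (-123 - 1590*(-9))) - 1*(-2114233) = sqrt(1556249*(1/382507) + (-123 - 265*(-54))) + 2114233 = sqrt(1556249/382507 + (-123 + 14310)) + 2114233 = sqrt(1556249/382507 + 14187) + 2114233 = sqrt(5428183058/382507) + 2114233 = sqrt(2076318016966406)/382507 + 2114233 = 2114233 + sqrt(2076318016966406)/382507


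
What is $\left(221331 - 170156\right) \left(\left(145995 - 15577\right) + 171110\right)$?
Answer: $15430695400$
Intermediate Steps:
$\left(221331 - 170156\right) \left(\left(145995 - 15577\right) + 171110\right) = 51175 \left(130418 + 171110\right) = 51175 \cdot 301528 = 15430695400$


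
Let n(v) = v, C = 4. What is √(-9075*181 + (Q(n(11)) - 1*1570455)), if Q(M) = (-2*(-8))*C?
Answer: I*√3212966 ≈ 1792.5*I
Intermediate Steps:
Q(M) = 64 (Q(M) = -2*(-8)*4 = 16*4 = 64)
√(-9075*181 + (Q(n(11)) - 1*1570455)) = √(-9075*181 + (64 - 1*1570455)) = √(-1642575 + (64 - 1570455)) = √(-1642575 - 1570391) = √(-3212966) = I*√3212966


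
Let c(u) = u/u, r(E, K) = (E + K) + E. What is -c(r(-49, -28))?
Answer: -1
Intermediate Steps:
r(E, K) = K + 2*E
c(u) = 1
-c(r(-49, -28)) = -1*1 = -1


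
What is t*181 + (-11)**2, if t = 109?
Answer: 19850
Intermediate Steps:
t*181 + (-11)**2 = 109*181 + (-11)**2 = 19729 + 121 = 19850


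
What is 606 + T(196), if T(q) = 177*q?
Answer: 35298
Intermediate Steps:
606 + T(196) = 606 + 177*196 = 606 + 34692 = 35298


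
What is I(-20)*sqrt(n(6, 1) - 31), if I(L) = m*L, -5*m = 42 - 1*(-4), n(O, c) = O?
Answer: 920*I ≈ 920.0*I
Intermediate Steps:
m = -46/5 (m = -(42 - 1*(-4))/5 = -(42 + 4)/5 = -1/5*46 = -46/5 ≈ -9.2000)
I(L) = -46*L/5
I(-20)*sqrt(n(6, 1) - 31) = (-46/5*(-20))*sqrt(6 - 31) = 184*sqrt(-25) = 184*(5*I) = 920*I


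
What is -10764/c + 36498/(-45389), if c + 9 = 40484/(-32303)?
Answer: 15770097593310/15033336079 ≈ 1049.0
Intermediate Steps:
c = -331211/32303 (c = -9 + 40484/(-32303) = -9 + 40484*(-1/32303) = -9 - 40484/32303 = -331211/32303 ≈ -10.253)
-10764/c + 36498/(-45389) = -10764/(-331211/32303) + 36498/(-45389) = -10764*(-32303/331211) + 36498*(-1/45389) = 347709492/331211 - 36498/45389 = 15770097593310/15033336079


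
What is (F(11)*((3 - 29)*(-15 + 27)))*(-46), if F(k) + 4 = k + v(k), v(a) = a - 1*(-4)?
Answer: 315744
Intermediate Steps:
v(a) = 4 + a (v(a) = a + 4 = 4 + a)
F(k) = 2*k (F(k) = -4 + (k + (4 + k)) = -4 + (4 + 2*k) = 2*k)
(F(11)*((3 - 29)*(-15 + 27)))*(-46) = ((2*11)*((3 - 29)*(-15 + 27)))*(-46) = (22*(-26*12))*(-46) = (22*(-312))*(-46) = -6864*(-46) = 315744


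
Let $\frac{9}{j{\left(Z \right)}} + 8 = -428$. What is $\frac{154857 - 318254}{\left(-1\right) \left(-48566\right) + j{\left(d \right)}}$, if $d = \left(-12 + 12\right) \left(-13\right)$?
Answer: $- \frac{71241092}{21174767} \approx -3.3644$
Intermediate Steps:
$d = 0$ ($d = 0 \left(-13\right) = 0$)
$j{\left(Z \right)} = - \frac{9}{436}$ ($j{\left(Z \right)} = \frac{9}{-8 - 428} = \frac{9}{-436} = 9 \left(- \frac{1}{436}\right) = - \frac{9}{436}$)
$\frac{154857 - 318254}{\left(-1\right) \left(-48566\right) + j{\left(d \right)}} = \frac{154857 - 318254}{\left(-1\right) \left(-48566\right) - \frac{9}{436}} = - \frac{163397}{48566 - \frac{9}{436}} = - \frac{163397}{\frac{21174767}{436}} = \left(-163397\right) \frac{436}{21174767} = - \frac{71241092}{21174767}$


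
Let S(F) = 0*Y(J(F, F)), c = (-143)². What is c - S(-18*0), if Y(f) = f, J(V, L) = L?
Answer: 20449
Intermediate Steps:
c = 20449
S(F) = 0 (S(F) = 0*F = 0)
c - S(-18*0) = 20449 - 1*0 = 20449 + 0 = 20449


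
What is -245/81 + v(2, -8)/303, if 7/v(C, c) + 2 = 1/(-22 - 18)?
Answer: -74515/24543 ≈ -3.0361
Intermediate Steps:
v(C, c) = -280/81 (v(C, c) = 7/(-2 + 1/(-22 - 18)) = 7/(-2 + 1/(-40)) = 7/(-2 - 1/40) = 7/(-81/40) = 7*(-40/81) = -280/81)
-245/81 + v(2, -8)/303 = -245/81 - 280/81/303 = -245*1/81 - 280/81*1/303 = -245/81 - 280/24543 = -74515/24543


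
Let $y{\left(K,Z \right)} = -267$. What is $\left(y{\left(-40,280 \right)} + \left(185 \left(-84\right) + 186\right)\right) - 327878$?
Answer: $-343499$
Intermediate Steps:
$\left(y{\left(-40,280 \right)} + \left(185 \left(-84\right) + 186\right)\right) - 327878 = \left(-267 + \left(185 \left(-84\right) + 186\right)\right) - 327878 = \left(-267 + \left(-15540 + 186\right)\right) - 327878 = \left(-267 - 15354\right) - 327878 = -15621 - 327878 = -343499$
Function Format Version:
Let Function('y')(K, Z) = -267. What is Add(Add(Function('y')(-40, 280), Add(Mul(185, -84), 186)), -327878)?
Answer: -343499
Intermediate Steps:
Add(Add(Function('y')(-40, 280), Add(Mul(185, -84), 186)), -327878) = Add(Add(-267, Add(Mul(185, -84), 186)), -327878) = Add(Add(-267, Add(-15540, 186)), -327878) = Add(Add(-267, -15354), -327878) = Add(-15621, -327878) = -343499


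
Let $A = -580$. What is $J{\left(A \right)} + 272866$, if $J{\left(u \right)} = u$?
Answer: $272286$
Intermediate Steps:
$J{\left(A \right)} + 272866 = -580 + 272866 = 272286$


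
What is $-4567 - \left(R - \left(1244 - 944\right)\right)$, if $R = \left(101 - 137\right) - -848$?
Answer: $-5079$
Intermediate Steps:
$R = 812$ ($R = -36 + 848 = 812$)
$-4567 - \left(R - \left(1244 - 944\right)\right) = -4567 - \left(812 - \left(1244 - 944\right)\right) = -4567 - \left(812 - 300\right) = -4567 - 512 = -5079$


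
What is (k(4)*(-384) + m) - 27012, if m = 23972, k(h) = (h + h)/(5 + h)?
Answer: -10144/3 ≈ -3381.3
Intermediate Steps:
k(h) = 2*h/(5 + h) (k(h) = (2*h)/(5 + h) = 2*h/(5 + h))
(k(4)*(-384) + m) - 27012 = ((2*4/(5 + 4))*(-384) + 23972) - 27012 = ((2*4/9)*(-384) + 23972) - 27012 = ((2*4*(⅑))*(-384) + 23972) - 27012 = ((8/9)*(-384) + 23972) - 27012 = (-1024/3 + 23972) - 27012 = 70892/3 - 27012 = -10144/3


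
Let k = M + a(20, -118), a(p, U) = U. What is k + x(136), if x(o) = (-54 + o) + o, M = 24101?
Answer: 24201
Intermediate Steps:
x(o) = -54 + 2*o
k = 23983 (k = 24101 - 118 = 23983)
k + x(136) = 23983 + (-54 + 2*136) = 23983 + (-54 + 272) = 23983 + 218 = 24201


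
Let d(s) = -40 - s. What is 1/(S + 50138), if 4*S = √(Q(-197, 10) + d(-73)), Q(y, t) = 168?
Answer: 802208/40221104503 - 4*√201/40221104503 ≈ 1.9944e-5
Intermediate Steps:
S = √201/4 (S = √(168 + (-40 - 1*(-73)))/4 = √(168 + (-40 + 73))/4 = √(168 + 33)/4 = √201/4 ≈ 3.5444)
1/(S + 50138) = 1/(√201/4 + 50138) = 1/(50138 + √201/4)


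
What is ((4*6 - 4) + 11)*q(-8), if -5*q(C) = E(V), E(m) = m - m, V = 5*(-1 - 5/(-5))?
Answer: 0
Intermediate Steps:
V = 0 (V = 5*(-1 - 5*(-⅕)) = 5*(-1 + 1) = 5*0 = 0)
E(m) = 0
q(C) = 0 (q(C) = -⅕*0 = 0)
((4*6 - 4) + 11)*q(-8) = ((4*6 - 4) + 11)*0 = ((24 - 4) + 11)*0 = (20 + 11)*0 = 31*0 = 0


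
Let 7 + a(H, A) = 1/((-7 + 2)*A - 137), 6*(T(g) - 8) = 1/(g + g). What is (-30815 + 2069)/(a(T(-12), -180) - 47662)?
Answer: 10966599/18185723 ≈ 0.60303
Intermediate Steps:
T(g) = 8 + 1/(12*g) (T(g) = 8 + 1/(6*(g + g)) = 8 + 1/(6*((2*g))) = 8 + (1/(2*g))/6 = 8 + 1/(12*g))
a(H, A) = -7 + 1/(-137 - 5*A) (a(H, A) = -7 + 1/((-7 + 2)*A - 137) = -7 + 1/(-5*A - 137) = -7 + 1/(-137 - 5*A))
(-30815 + 2069)/(a(T(-12), -180) - 47662) = (-30815 + 2069)/(5*(-192 - 7*(-180))/(137 + 5*(-180)) - 47662) = -28746/(5*(-192 + 1260)/(137 - 900) - 47662) = -28746/(5*1068/(-763) - 47662) = -28746/(5*(-1/763)*1068 - 47662) = -28746/(-5340/763 - 47662) = -28746/(-36371446/763) = -28746*(-763/36371446) = 10966599/18185723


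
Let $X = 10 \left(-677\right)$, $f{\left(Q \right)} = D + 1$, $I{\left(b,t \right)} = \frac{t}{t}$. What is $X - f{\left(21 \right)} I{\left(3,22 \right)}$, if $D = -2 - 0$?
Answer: $-6769$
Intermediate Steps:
$I{\left(b,t \right)} = 1$
$D = -2$ ($D = -2 + 0 = -2$)
$f{\left(Q \right)} = -1$ ($f{\left(Q \right)} = -2 + 1 = -1$)
$X = -6770$
$X - f{\left(21 \right)} I{\left(3,22 \right)} = -6770 - \left(-1\right) 1 = -6770 - -1 = -6770 + 1 = -6769$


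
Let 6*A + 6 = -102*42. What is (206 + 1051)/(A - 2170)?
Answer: -1257/2885 ≈ -0.43570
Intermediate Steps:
A = -715 (A = -1 + (-102*42)/6 = -1 + (1/6)*(-4284) = -1 - 714 = -715)
(206 + 1051)/(A - 2170) = (206 + 1051)/(-715 - 2170) = 1257/(-2885) = 1257*(-1/2885) = -1257/2885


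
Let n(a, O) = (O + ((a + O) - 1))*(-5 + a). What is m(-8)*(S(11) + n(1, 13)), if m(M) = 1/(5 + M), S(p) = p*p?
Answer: -17/3 ≈ -5.6667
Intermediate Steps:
S(p) = p**2
n(a, O) = (-5 + a)*(-1 + a + 2*O) (n(a, O) = (O + ((O + a) - 1))*(-5 + a) = (O + (-1 + O + a))*(-5 + a) = (-1 + a + 2*O)*(-5 + a) = (-5 + a)*(-1 + a + 2*O))
m(-8)*(S(11) + n(1, 13)) = (11**2 + (5 + 1**2 - 10*13 - 6*1 + 2*13*1))/(5 - 8) = (121 + (5 + 1 - 130 - 6 + 26))/(-3) = -(121 - 104)/3 = -1/3*17 = -17/3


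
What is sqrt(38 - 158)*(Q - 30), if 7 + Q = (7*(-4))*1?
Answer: -130*I*sqrt(30) ≈ -712.04*I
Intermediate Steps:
Q = -35 (Q = -7 + (7*(-4))*1 = -7 - 28*1 = -7 - 28 = -35)
sqrt(38 - 158)*(Q - 30) = sqrt(38 - 158)*(-35 - 30) = sqrt(-120)*(-65) = (2*I*sqrt(30))*(-65) = -130*I*sqrt(30)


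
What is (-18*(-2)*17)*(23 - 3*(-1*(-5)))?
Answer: 4896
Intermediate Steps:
(-18*(-2)*17)*(23 - 3*(-1*(-5))) = (36*17)*(23 - 3*5) = 612*(23 - 1*15) = 612*(23 - 15) = 612*8 = 4896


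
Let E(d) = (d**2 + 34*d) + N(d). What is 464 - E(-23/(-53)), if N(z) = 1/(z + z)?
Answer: 57875569/129214 ≈ 447.90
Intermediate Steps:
N(z) = 1/(2*z)
E(d) = d**2 + 1/(2*d) + 34*d (E(d) = (d**2 + 34*d) + 1/(2*d) = d**2 + 1/(2*d) + 34*d)
464 - E(-23/(-53)) = 464 - ((-23/(-53))**2 + 1/(2*((-23/(-53)))) + 34*(-23/(-53))) = 464 - ((-23*(-1/53))**2 + 1/(2*((-23*(-1/53)))) + 34*(-23*(-1/53))) = 464 - ((23/53)**2 + 1/(2*(23/53)) + 34*(23/53)) = 464 - (529/2809 + (1/2)*(53/23) + 782/53) = 464 - (529/2809 + 53/46 + 782/53) = 464 - 1*2079727/129214 = 464 - 2079727/129214 = 57875569/129214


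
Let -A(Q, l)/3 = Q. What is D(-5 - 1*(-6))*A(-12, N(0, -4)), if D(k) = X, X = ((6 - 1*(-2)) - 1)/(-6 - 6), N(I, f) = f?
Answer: -21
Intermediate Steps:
A(Q, l) = -3*Q
X = -7/12 (X = ((6 + 2) - 1)/(-12) = (8 - 1)*(-1/12) = 7*(-1/12) = -7/12 ≈ -0.58333)
D(k) = -7/12
D(-5 - 1*(-6))*A(-12, N(0, -4)) = -(-7)*(-12)/4 = -7/12*36 = -21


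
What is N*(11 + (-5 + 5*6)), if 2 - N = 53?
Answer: -1836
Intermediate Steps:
N = -51 (N = 2 - 1*53 = 2 - 53 = -51)
N*(11 + (-5 + 5*6)) = -51*(11 + (-5 + 5*6)) = -51*(11 + (-5 + 30)) = -51*(11 + 25) = -51*36 = -1836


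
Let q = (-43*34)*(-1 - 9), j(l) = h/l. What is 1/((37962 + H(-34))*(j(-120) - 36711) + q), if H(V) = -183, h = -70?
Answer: -4/5547472845 ≈ -7.2105e-10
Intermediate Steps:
j(l) = -70/l
q = 14620 (q = -1462*(-10) = 14620)
1/((37962 + H(-34))*(j(-120) - 36711) + q) = 1/((37962 - 183)*(-70/(-120) - 36711) + 14620) = 1/(37779*(-70*(-1/120) - 36711) + 14620) = 1/(37779*(7/12 - 36711) + 14620) = 1/(37779*(-440525/12) + 14620) = 1/(-5547531325/4 + 14620) = 1/(-5547472845/4) = -4/5547472845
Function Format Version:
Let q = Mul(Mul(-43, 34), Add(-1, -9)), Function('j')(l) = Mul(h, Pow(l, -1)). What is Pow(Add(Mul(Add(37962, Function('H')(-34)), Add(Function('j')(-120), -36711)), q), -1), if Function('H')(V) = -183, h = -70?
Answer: Rational(-4, 5547472845) ≈ -7.2105e-10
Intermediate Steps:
Function('j')(l) = Mul(-70, Pow(l, -1))
q = 14620 (q = Mul(-1462, -10) = 14620)
Pow(Add(Mul(Add(37962, Function('H')(-34)), Add(Function('j')(-120), -36711)), q), -1) = Pow(Add(Mul(Add(37962, -183), Add(Mul(-70, Pow(-120, -1)), -36711)), 14620), -1) = Pow(Add(Mul(37779, Add(Mul(-70, Rational(-1, 120)), -36711)), 14620), -1) = Pow(Add(Mul(37779, Add(Rational(7, 12), -36711)), 14620), -1) = Pow(Add(Mul(37779, Rational(-440525, 12)), 14620), -1) = Pow(Add(Rational(-5547531325, 4), 14620), -1) = Pow(Rational(-5547472845, 4), -1) = Rational(-4, 5547472845)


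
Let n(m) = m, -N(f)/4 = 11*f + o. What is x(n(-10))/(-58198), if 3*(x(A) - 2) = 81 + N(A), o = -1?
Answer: -177/58198 ≈ -0.0030413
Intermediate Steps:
N(f) = 4 - 44*f (N(f) = -4*(11*f - 1) = -4*(-1 + 11*f) = 4 - 44*f)
x(A) = 91/3 - 44*A/3 (x(A) = 2 + (81 + (4 - 44*A))/3 = 2 + (85 - 44*A)/3 = 2 + (85/3 - 44*A/3) = 91/3 - 44*A/3)
x(n(-10))/(-58198) = (91/3 - 44/3*(-10))/(-58198) = (91/3 + 440/3)*(-1/58198) = 177*(-1/58198) = -177/58198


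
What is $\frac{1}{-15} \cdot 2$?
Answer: $- \frac{2}{15} \approx -0.13333$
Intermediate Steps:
$\frac{1}{-15} \cdot 2 = \left(- \frac{1}{15}\right) 2 = - \frac{2}{15}$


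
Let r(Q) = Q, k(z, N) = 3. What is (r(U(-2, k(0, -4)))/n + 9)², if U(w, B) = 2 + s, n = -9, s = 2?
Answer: 5929/81 ≈ 73.198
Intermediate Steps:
U(w, B) = 4 (U(w, B) = 2 + 2 = 4)
(r(U(-2, k(0, -4)))/n + 9)² = (4/(-9) + 9)² = (4*(-⅑) + 9)² = (-4/9 + 9)² = (77/9)² = 5929/81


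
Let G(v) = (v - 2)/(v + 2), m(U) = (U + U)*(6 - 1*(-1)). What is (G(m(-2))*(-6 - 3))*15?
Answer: -2025/13 ≈ -155.77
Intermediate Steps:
m(U) = 14*U (m(U) = (2*U)*(6 + 1) = (2*U)*7 = 14*U)
G(v) = (-2 + v)/(2 + v)
(G(m(-2))*(-6 - 3))*15 = (((-2 + 14*(-2))/(2 + 14*(-2)))*(-6 - 3))*15 = (((-2 - 28)/(2 - 28))*(-9))*15 = ((-30/(-26))*(-9))*15 = (-1/26*(-30)*(-9))*15 = ((15/13)*(-9))*15 = -135/13*15 = -2025/13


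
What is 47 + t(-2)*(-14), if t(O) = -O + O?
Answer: 47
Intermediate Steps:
t(O) = 0
47 + t(-2)*(-14) = 47 + 0*(-14) = 47 + 0 = 47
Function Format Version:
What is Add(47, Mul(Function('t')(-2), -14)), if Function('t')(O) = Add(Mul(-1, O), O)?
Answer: 47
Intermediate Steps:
Function('t')(O) = 0
Add(47, Mul(Function('t')(-2), -14)) = Add(47, Mul(0, -14)) = Add(47, 0) = 47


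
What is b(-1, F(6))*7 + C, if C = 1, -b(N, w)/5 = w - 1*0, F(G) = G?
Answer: -209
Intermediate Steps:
b(N, w) = -5*w (b(N, w) = -5*(w - 1*0) = -5*(w + 0) = -5*w)
b(-1, F(6))*7 + C = -5*6*7 + 1 = -30*7 + 1 = -210 + 1 = -209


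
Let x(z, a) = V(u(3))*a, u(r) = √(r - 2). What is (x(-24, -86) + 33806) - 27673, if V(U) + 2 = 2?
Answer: 6133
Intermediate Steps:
u(r) = √(-2 + r)
V(U) = 0 (V(U) = -2 + 2 = 0)
x(z, a) = 0 (x(z, a) = 0*a = 0)
(x(-24, -86) + 33806) - 27673 = (0 + 33806) - 27673 = 33806 - 27673 = 6133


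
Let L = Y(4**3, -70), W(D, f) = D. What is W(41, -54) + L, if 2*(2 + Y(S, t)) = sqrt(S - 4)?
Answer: 39 + sqrt(15) ≈ 42.873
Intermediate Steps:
Y(S, t) = -2 + sqrt(-4 + S)/2 (Y(S, t) = -2 + sqrt(S - 4)/2 = -2 + sqrt(-4 + S)/2)
L = -2 + sqrt(15) (L = -2 + sqrt(-4 + 4**3)/2 = -2 + sqrt(-4 + 64)/2 = -2 + sqrt(60)/2 = -2 + (2*sqrt(15))/2 = -2 + sqrt(15) ≈ 1.8730)
W(41, -54) + L = 41 + (-2 + sqrt(15)) = 39 + sqrt(15)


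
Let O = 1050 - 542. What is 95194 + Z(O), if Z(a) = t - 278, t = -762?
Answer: 94154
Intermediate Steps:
O = 508
Z(a) = -1040 (Z(a) = -762 - 278 = -1040)
95194 + Z(O) = 95194 - 1040 = 94154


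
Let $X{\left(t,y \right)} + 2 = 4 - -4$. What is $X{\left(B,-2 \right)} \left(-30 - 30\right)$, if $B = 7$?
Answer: $-360$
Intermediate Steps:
$X{\left(t,y \right)} = 6$ ($X{\left(t,y \right)} = -2 + \left(4 - -4\right) = -2 + \left(4 + 4\right) = -2 + 8 = 6$)
$X{\left(B,-2 \right)} \left(-30 - 30\right) = 6 \left(-30 - 30\right) = 6 \left(-60\right) = -360$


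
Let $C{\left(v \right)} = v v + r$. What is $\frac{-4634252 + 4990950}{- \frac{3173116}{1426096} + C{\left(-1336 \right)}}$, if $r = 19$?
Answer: $\frac{127171397752}{636364242181} \approx 0.19984$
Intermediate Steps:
$C{\left(v \right)} = 19 + v^{2}$ ($C{\left(v \right)} = v v + 19 = v^{2} + 19 = 19 + v^{2}$)
$\frac{-4634252 + 4990950}{- \frac{3173116}{1426096} + C{\left(-1336 \right)}} = \frac{-4634252 + 4990950}{- \frac{3173116}{1426096} + \left(19 + \left(-1336\right)^{2}\right)} = \frac{356698}{\left(-3173116\right) \frac{1}{1426096} + \left(19 + 1784896\right)} = \frac{356698}{- \frac{793279}{356524} + 1784915} = \frac{356698}{\frac{636364242181}{356524}} = 356698 \cdot \frac{356524}{636364242181} = \frac{127171397752}{636364242181}$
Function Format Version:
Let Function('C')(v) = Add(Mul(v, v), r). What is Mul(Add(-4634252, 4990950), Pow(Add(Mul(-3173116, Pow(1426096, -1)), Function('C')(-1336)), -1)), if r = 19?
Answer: Rational(127171397752, 636364242181) ≈ 0.19984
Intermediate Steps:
Function('C')(v) = Add(19, Pow(v, 2)) (Function('C')(v) = Add(Mul(v, v), 19) = Add(Pow(v, 2), 19) = Add(19, Pow(v, 2)))
Mul(Add(-4634252, 4990950), Pow(Add(Mul(-3173116, Pow(1426096, -1)), Function('C')(-1336)), -1)) = Mul(Add(-4634252, 4990950), Pow(Add(Mul(-3173116, Pow(1426096, -1)), Add(19, Pow(-1336, 2))), -1)) = Mul(356698, Pow(Add(Mul(-3173116, Rational(1, 1426096)), Add(19, 1784896)), -1)) = Mul(356698, Pow(Add(Rational(-793279, 356524), 1784915), -1)) = Mul(356698, Pow(Rational(636364242181, 356524), -1)) = Mul(356698, Rational(356524, 636364242181)) = Rational(127171397752, 636364242181)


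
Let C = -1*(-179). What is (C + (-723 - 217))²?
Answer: 579121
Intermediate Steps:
C = 179
(C + (-723 - 217))² = (179 + (-723 - 217))² = (179 - 940)² = (-761)² = 579121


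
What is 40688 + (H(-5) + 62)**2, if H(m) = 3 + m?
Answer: 44288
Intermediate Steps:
40688 + (H(-5) + 62)**2 = 40688 + ((3 - 5) + 62)**2 = 40688 + (-2 + 62)**2 = 40688 + 60**2 = 40688 + 3600 = 44288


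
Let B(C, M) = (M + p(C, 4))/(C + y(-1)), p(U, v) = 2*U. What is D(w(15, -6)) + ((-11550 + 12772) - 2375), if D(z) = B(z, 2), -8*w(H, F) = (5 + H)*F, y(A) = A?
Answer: -8055/7 ≈ -1150.7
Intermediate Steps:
B(C, M) = (M + 2*C)/(-1 + C) (B(C, M) = (M + 2*C)/(C - 1) = (M + 2*C)/(-1 + C))
w(H, F) = -F*(5 + H)/8 (w(H, F) = -(5 + H)*F/8 = -F*(5 + H)/8)
D(z) = (2 + 2*z)/(-1 + z)
D(w(15, -6)) + ((-11550 + 12772) - 2375) = 2*(1 - ⅛*(-6)*(5 + 15))/(-1 - ⅛*(-6)*(5 + 15)) + ((-11550 + 12772) - 2375) = 2*(1 - ⅛*(-6)*20)/(-1 - ⅛*(-6)*20) + (1222 - 2375) = 2*(1 + 15)/(-1 + 15) - 1153 = 2*16/14 - 1153 = 2*(1/14)*16 - 1153 = 16/7 - 1153 = -8055/7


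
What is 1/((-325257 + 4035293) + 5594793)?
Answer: 1/9304829 ≈ 1.0747e-7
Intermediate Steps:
1/((-325257 + 4035293) + 5594793) = 1/(3710036 + 5594793) = 1/9304829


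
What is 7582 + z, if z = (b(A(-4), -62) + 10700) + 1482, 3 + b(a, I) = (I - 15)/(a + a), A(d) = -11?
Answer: 39529/2 ≈ 19765.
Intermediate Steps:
b(a, I) = -3 + (-15 + I)/(2*a) (b(a, I) = -3 + (I - 15)/(a + a) = -3 + (-15 + I)/((2*a)) = -3 + (-15 + I)*(1/(2*a)) = -3 + (-15 + I)/(2*a))
z = 24365/2 (z = ((½)*(-15 - 62 - 6*(-11))/(-11) + 10700) + 1482 = ((½)*(-1/11)*(-15 - 62 + 66) + 10700) + 1482 = ((½)*(-1/11)*(-11) + 10700) + 1482 = (½ + 10700) + 1482 = 21401/2 + 1482 = 24365/2 ≈ 12183.)
7582 + z = 7582 + 24365/2 = 39529/2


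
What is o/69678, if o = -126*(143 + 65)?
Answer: -208/553 ≈ -0.37613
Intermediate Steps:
o = -26208 (o = -126*208 = -26208)
o/69678 = -26208/69678 = -26208*1/69678 = -208/553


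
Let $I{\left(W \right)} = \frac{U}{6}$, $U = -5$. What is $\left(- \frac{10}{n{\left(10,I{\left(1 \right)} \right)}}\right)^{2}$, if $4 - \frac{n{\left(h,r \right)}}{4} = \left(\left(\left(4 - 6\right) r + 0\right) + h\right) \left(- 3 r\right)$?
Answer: $\frac{225}{22801} \approx 0.009868$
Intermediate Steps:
$I{\left(W \right)} = - \frac{5}{6}$
$n{\left(h,r \right)} = 16 + 12 r \left(h - 2 r\right)$ ($n{\left(h,r \right)} = 16 - 4 \left(\left(\left(4 - 6\right) r + 0\right) + h\right) \left(- 3 r\right) = 16 - 4 \left(\left(- 2 r + 0\right) + h\right) \left(- 3 r\right) = 16 - 4 \left(- 2 r + h\right) \left(- 3 r\right) = 16 - 4 \left(h - 2 r\right) \left(- 3 r\right) = 16 - 4 \left(- 3 r \left(h - 2 r\right)\right) = 16 + 12 r \left(h - 2 r\right)$)
$\left(- \frac{10}{n{\left(10,I{\left(1 \right)} \right)}}\right)^{2} = \left(- \frac{10}{16 - 24 \left(- \frac{5}{6}\right)^{2} + 12 \cdot 10 \left(- \frac{5}{6}\right)}\right)^{2} = \left(- \frac{10}{16 - \frac{50}{3} - 100}\right)^{2} = \left(- \frac{10}{- \frac{302}{3}}\right)^{2} = \left(\left(-10\right) \left(- \frac{3}{302}\right)\right)^{2} = \left(\frac{15}{151}\right)^{2} = \frac{225}{22801}$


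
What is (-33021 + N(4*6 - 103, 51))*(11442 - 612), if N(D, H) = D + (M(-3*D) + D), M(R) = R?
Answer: -356761860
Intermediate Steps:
N(D, H) = -D (N(D, H) = D + (-3*D + D) = D - 2*D = -D)
(-33021 + N(4*6 - 103, 51))*(11442 - 612) = (-33021 - (4*6 - 103))*(11442 - 612) = (-33021 - (24 - 103))*10830 = (-33021 - 1*(-79))*10830 = (-33021 + 79)*10830 = -32942*10830 = -356761860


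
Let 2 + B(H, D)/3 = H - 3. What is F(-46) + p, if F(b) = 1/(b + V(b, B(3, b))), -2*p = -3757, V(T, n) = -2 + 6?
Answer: 39448/21 ≈ 1878.5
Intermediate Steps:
B(H, D) = -15 + 3*H (B(H, D) = -6 + 3*(H - 3) = -6 + 3*(-3 + H) = -6 + (-9 + 3*H) = -15 + 3*H)
V(T, n) = 4
p = 3757/2 (p = -1/2*(-3757) = 3757/2 ≈ 1878.5)
F(b) = 1/(4 + b) (F(b) = 1/(b + 4) = 1/(4 + b))
F(-46) + p = 1/(4 - 46) + 3757/2 = 1/(-42) + 3757/2 = -1/42 + 3757/2 = 39448/21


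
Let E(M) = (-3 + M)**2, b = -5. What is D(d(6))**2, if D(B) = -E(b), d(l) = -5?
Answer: 4096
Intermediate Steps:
D(B) = -64 (D(B) = -(-3 - 5)**2 = -1*(-8)**2 = -1*64 = -64)
D(d(6))**2 = (-64)**2 = 4096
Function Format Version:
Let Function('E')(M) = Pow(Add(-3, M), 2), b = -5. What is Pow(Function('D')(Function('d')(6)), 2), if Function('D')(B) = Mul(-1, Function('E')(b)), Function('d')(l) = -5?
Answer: 4096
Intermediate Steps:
Function('D')(B) = -64 (Function('D')(B) = Mul(-1, Pow(Add(-3, -5), 2)) = Mul(-1, Pow(-8, 2)) = Mul(-1, 64) = -64)
Pow(Function('D')(Function('d')(6)), 2) = Pow(-64, 2) = 4096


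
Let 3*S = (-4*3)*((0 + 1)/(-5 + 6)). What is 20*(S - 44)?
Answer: -960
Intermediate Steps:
S = -4 (S = ((-4*3)*((0 + 1)/(-5 + 6)))/3 = (-12/1)/3 = (-12)/3 = (-12*1)/3 = (⅓)*(-12) = -4)
20*(S - 44) = 20*(-4 - 44) = 20*(-48) = -960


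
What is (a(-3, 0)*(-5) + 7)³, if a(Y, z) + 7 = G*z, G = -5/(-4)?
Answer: 74088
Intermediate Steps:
G = 5/4 (G = -5*(-¼) = 5/4 ≈ 1.2500)
a(Y, z) = -7 + 5*z/4
(a(-3, 0)*(-5) + 7)³ = ((-7 + (5/4)*0)*(-5) + 7)³ = ((-7 + 0)*(-5) + 7)³ = (-7*(-5) + 7)³ = (35 + 7)³ = 42³ = 74088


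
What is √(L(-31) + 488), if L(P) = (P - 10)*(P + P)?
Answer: √3030 ≈ 55.045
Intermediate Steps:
L(P) = 2*P*(-10 + P) (L(P) = (-10 + P)*(2*P) = 2*P*(-10 + P))
√(L(-31) + 488) = √(2*(-31)*(-10 - 31) + 488) = √(2*(-31)*(-41) + 488) = √(2542 + 488) = √3030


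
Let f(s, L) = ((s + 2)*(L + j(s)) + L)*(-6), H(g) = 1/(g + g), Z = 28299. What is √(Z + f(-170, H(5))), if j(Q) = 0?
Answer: 2*√177495/5 ≈ 168.52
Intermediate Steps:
H(g) = 1/(2*g)
f(s, L) = -6*L - 6*L*(2 + s) (f(s, L) = ((s + 2)*(L + 0) + L)*(-6) = ((2 + s)*L + L)*(-6) = (L*(2 + s) + L)*(-6) = (L + L*(2 + s))*(-6) = -6*L - 6*L*(2 + s))
√(Z + f(-170, H(5))) = √(28299 + 6*((½)/5)*(-3 - 1*(-170))) = √(28299 + 6*((½)*(⅕))*(-3 + 170)) = √(28299 + 6*(⅒)*167) = √(28299 + 501/5) = √(141996/5) = 2*√177495/5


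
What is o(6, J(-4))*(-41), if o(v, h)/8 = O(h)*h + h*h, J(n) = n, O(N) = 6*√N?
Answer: -5248 + 15744*I ≈ -5248.0 + 15744.0*I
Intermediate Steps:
o(v, h) = 8*h² + 48*h^(3/2) (o(v, h) = 8*((6*√h)*h + h*h) = 8*(6*h^(3/2) + h²) = 8*(h² + 6*h^(3/2)) = 8*h² + 48*h^(3/2))
o(6, J(-4))*(-41) = (8*(-4)*(-4 + 6*√(-4)))*(-41) = (8*(-4)*(-4 + 6*(2*I)))*(-41) = (8*(-4)*(-4 + 12*I))*(-41) = (128 - 384*I)*(-41) = -5248 + 15744*I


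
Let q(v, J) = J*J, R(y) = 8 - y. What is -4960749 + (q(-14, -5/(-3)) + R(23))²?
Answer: -401808569/81 ≈ -4.9606e+6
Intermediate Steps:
q(v, J) = J²
-4960749 + (q(-14, -5/(-3)) + R(23))² = -4960749 + ((-5/(-3))² + (8 - 1*23))² = -4960749 + ((-5*(-⅓))² + (8 - 23))² = -4960749 + ((5/3)² - 15)² = -4960749 + (25/9 - 15)² = -4960749 + (-110/9)² = -4960749 + 12100/81 = -401808569/81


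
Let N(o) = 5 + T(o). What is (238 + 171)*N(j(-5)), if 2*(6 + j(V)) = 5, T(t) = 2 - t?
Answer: 8589/2 ≈ 4294.5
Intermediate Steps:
j(V) = -7/2 (j(V) = -6 + (½)*5 = -6 + 5/2 = -7/2)
N(o) = 7 - o (N(o) = 5 + (2 - o) = 7 - o)
(238 + 171)*N(j(-5)) = (238 + 171)*(7 - 1*(-7/2)) = 409*(7 + 7/2) = 409*(21/2) = 8589/2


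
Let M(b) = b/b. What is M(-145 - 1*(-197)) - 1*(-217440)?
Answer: 217441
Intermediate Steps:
M(b) = 1
M(-145 - 1*(-197)) - 1*(-217440) = 1 - 1*(-217440) = 1 + 217440 = 217441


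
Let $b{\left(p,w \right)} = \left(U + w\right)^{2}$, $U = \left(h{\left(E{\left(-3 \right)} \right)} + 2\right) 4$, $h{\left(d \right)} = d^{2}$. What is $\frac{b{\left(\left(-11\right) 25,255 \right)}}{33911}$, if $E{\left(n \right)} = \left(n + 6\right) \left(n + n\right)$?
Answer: $\frac{2430481}{33911} \approx 71.672$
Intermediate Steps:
$E{\left(n \right)} = 2 n \left(6 + n\right)$ ($E{\left(n \right)} = \left(6 + n\right) 2 n = 2 n \left(6 + n\right)$)
$U = 1304$ ($U = \left(\left(2 \left(-3\right) \left(6 - 3\right)\right)^{2} + 2\right) 4 = \left(\left(2 \left(-3\right) 3\right)^{2} + 2\right) 4 = \left(\left(-18\right)^{2} + 2\right) 4 = \left(324 + 2\right) 4 = 326 \cdot 4 = 1304$)
$b{\left(p,w \right)} = \left(1304 + w\right)^{2}$
$\frac{b{\left(\left(-11\right) 25,255 \right)}}{33911} = \frac{\left(1304 + 255\right)^{2}}{33911} = 1559^{2} \cdot \frac{1}{33911} = 2430481 \cdot \frac{1}{33911} = \frac{2430481}{33911}$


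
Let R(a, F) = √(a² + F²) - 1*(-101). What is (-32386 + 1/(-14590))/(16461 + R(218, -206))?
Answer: -300989979017/153873931060 + 36347057*√22490/153873931060 ≈ -1.9207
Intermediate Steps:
R(a, F) = 101 + √(F² + a²) (R(a, F) = √(F² + a²) + 101 = 101 + √(F² + a²))
(-32386 + 1/(-14590))/(16461 + R(218, -206)) = (-32386 + 1/(-14590))/(16461 + (101 + √((-206)² + 218²))) = (-32386 - 1/14590)/(16461 + (101 + √(42436 + 47524))) = -472511741/(14590*(16461 + (101 + √89960))) = -472511741/(14590*(16461 + (101 + 2*√22490))) = -472511741/(14590*(16562 + 2*√22490))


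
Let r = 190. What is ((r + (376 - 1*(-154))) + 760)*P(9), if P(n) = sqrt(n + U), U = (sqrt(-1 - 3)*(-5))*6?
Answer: 1480*sqrt(9 - 60*I) ≈ 8735.2 - 7522.7*I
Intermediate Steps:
U = -60*I (U = (sqrt(-4)*(-5))*6 = ((2*I)*(-5))*6 = -10*I*6 = -60*I ≈ -60.0*I)
P(n) = sqrt(n - 60*I)
((r + (376 - 1*(-154))) + 760)*P(9) = ((190 + (376 - 1*(-154))) + 760)*sqrt(9 - 60*I) = ((190 + (376 + 154)) + 760)*sqrt(9 - 60*I) = ((190 + 530) + 760)*sqrt(9 - 60*I) = (720 + 760)*sqrt(9 - 60*I) = 1480*sqrt(9 - 60*I)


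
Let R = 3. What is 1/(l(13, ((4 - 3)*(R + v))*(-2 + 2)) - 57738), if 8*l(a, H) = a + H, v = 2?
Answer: -8/461891 ≈ -1.7320e-5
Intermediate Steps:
l(a, H) = H/8 + a/8 (l(a, H) = (a + H)/8 = (H + a)/8 = H/8 + a/8)
1/(l(13, ((4 - 3)*(R + v))*(-2 + 2)) - 57738) = 1/(((((4 - 3)*(3 + 2))*(-2 + 2))/8 + (⅛)*13) - 57738) = 1/((((1*5)*0)/8 + 13/8) - 57738) = 1/(((5*0)/8 + 13/8) - 57738) = 1/(((⅛)*0 + 13/8) - 57738) = 1/((0 + 13/8) - 57738) = 1/(13/8 - 57738) = 1/(-461891/8) = -8/461891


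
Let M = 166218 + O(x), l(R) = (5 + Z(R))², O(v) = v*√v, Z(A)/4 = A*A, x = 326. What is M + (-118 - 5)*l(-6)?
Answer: -2564505 + 326*√326 ≈ -2.5586e+6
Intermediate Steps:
Z(A) = 4*A² (Z(A) = 4*(A*A) = 4*A²)
O(v) = v^(3/2)
l(R) = (5 + 4*R²)²
M = 166218 + 326*√326 (M = 166218 + 326^(3/2) = 166218 + 326*√326 ≈ 1.7210e+5)
M + (-118 - 5)*l(-6) = (166218 + 326*√326) + (-118 - 5)*(5 + 4*(-6)²)² = (166218 + 326*√326) - 123*(5 + 4*36)² = (166218 + 326*√326) - 123*(5 + 144)² = (166218 + 326*√326) - 123*149² = (166218 + 326*√326) - 123*22201 = (166218 + 326*√326) - 2730723 = -2564505 + 326*√326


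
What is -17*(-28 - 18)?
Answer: 782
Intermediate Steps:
-17*(-28 - 18) = -17*(-46) = 782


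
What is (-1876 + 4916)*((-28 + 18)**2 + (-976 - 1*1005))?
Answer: -5718240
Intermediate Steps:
(-1876 + 4916)*((-28 + 18)**2 + (-976 - 1*1005)) = 3040*((-10)**2 + (-976 - 1005)) = 3040*(100 - 1981) = 3040*(-1881) = -5718240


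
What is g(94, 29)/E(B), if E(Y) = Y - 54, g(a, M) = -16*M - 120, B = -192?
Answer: 292/123 ≈ 2.3740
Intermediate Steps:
g(a, M) = -120 - 16*M
E(Y) = -54 + Y
g(94, 29)/E(B) = (-120 - 16*29)/(-54 - 192) = (-120 - 464)/(-246) = -584*(-1/246) = 292/123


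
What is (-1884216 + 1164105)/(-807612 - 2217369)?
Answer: 240037/1008327 ≈ 0.23805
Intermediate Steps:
(-1884216 + 1164105)/(-807612 - 2217369) = -720111/(-3024981) = -720111*(-1/3024981) = 240037/1008327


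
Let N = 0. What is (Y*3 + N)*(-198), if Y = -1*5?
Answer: 2970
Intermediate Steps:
Y = -5
(Y*3 + N)*(-198) = (-5*3 + 0)*(-198) = (-15 + 0)*(-198) = -15*(-198) = 2970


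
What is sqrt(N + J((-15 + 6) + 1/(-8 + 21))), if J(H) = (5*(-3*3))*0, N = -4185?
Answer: 3*I*sqrt(465) ≈ 64.692*I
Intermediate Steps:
J(H) = 0 (J(H) = (5*(-9))*0 = -45*0 = 0)
sqrt(N + J((-15 + 6) + 1/(-8 + 21))) = sqrt(-4185 + 0) = sqrt(-4185) = 3*I*sqrt(465)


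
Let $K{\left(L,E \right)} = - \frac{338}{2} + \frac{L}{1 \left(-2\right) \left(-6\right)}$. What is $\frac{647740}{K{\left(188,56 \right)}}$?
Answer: $- \frac{97161}{23} \approx -4224.4$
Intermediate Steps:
$K{\left(L,E \right)} = -169 + \frac{L}{12}$ ($K{\left(L,E \right)} = \left(-338\right) \frac{1}{2} + \frac{L}{\left(-2\right) \left(-6\right)} = -169 + \frac{L}{12}$)
$\frac{647740}{K{\left(188,56 \right)}} = \frac{647740}{-169 + \frac{1}{12} \cdot 188} = \frac{647740}{-169 + \frac{47}{3}} = \frac{647740}{- \frac{460}{3}} = 647740 \left(- \frac{3}{460}\right) = - \frac{97161}{23}$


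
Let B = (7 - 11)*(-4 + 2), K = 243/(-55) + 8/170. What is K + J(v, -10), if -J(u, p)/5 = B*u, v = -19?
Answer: 706513/935 ≈ 755.63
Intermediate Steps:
K = -4087/935 (K = 243*(-1/55) + 8*(1/170) = -243/55 + 4/85 = -4087/935 ≈ -4.3711)
B = 8 (B = -4*(-2) = 8)
J(u, p) = -40*u
K + J(v, -10) = -4087/935 - 40*(-19) = -4087/935 + 760 = 706513/935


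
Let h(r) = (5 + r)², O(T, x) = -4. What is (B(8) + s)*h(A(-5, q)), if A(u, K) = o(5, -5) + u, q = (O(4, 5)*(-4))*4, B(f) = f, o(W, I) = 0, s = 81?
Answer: 0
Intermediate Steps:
q = 64 (q = -4*(-4)*4 = 16*4 = 64)
A(u, K) = u (A(u, K) = 0 + u = u)
(B(8) + s)*h(A(-5, q)) = (8 + 81)*(5 - 5)² = 89*0² = 89*0 = 0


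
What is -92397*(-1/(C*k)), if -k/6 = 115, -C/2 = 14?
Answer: 30799/6440 ≈ 4.7825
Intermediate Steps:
C = -28 (C = -2*14 = -28)
k = -690 (k = -6*115 = -690)
-92397*(-1/(C*k)) = -92397/(-690*(-28)*(-1)) = -92397/(19320*(-1)) = -92397/(-19320) = -92397*(-1/19320) = 30799/6440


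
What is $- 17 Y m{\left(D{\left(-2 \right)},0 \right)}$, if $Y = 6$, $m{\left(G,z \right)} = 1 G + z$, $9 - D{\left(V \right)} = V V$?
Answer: $-510$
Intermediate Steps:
$D{\left(V \right)} = 9 - V^{2}$ ($D{\left(V \right)} = 9 - V V = 9 - V^{2}$)
$m{\left(G,z \right)} = G + z$
$- 17 Y m{\left(D{\left(-2 \right)},0 \right)} = \left(-17\right) 6 \left(\left(9 - \left(-2\right)^{2}\right) + 0\right) = - 102 \left(\left(9 - 4\right) + 0\right) = - 102 \left(5 + 0\right) = \left(-102\right) 5 = -510$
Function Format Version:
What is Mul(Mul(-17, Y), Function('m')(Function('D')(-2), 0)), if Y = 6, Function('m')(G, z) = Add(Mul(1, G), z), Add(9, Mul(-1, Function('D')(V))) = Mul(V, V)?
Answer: -510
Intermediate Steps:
Function('D')(V) = Add(9, Mul(-1, Pow(V, 2))) (Function('D')(V) = Add(9, Mul(-1, Mul(V, V))) = Add(9, Mul(-1, Pow(V, 2))))
Function('m')(G, z) = Add(G, z)
Mul(Mul(-17, Y), Function('m')(Function('D')(-2), 0)) = Mul(Mul(-17, 6), Add(Add(9, Mul(-1, Pow(-2, 2))), 0)) = Mul(-102, Add(Add(9, Mul(-1, 4)), 0)) = Mul(-102, Add(Add(9, -4), 0)) = Mul(-102, Add(5, 0)) = Mul(-102, 5) = -510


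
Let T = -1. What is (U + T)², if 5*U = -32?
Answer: 1369/25 ≈ 54.760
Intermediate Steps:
U = -32/5 (U = (⅕)*(-32) = -32/5 ≈ -6.4000)
(U + T)² = (-32/5 - 1)² = (-37/5)² = 1369/25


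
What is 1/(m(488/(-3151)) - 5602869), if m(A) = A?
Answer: -3151/17654640707 ≈ -1.7848e-7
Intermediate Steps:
1/(m(488/(-3151)) - 5602869) = 1/(488/(-3151) - 5602869) = 1/(488*(-1/3151) - 5602869) = 1/(-488/3151 - 5602869) = 1/(-17654640707/3151) = -3151/17654640707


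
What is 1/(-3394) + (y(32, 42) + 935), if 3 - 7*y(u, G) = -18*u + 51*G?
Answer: 16908901/23758 ≈ 711.71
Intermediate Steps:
y(u, G) = 3/7 - 51*G/7 + 18*u/7 (y(u, G) = 3/7 - (-18*u + 51*G)/7 = 3/7 + (-51*G/7 + 18*u/7) = 3/7 - 51*G/7 + 18*u/7)
1/(-3394) + (y(32, 42) + 935) = 1/(-3394) + ((3/7 - 51/7*42 + (18/7)*32) + 935) = -1/3394 + ((3/7 - 306 + 576/7) + 935) = -1/3394 + (-1563/7 + 935) = -1/3394 + 4982/7 = 16908901/23758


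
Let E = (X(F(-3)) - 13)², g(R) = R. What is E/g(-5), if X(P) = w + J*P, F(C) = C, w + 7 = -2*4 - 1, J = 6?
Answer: -2209/5 ≈ -441.80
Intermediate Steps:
w = -16 (w = -7 + (-2*4 - 1) = -7 + (-8 - 1) = -7 - 9 = -16)
X(P) = -16 + 6*P
E = 2209 (E = ((-16 + 6*(-3)) - 13)² = ((-16 - 18) - 13)² = (-34 - 13)² = (-47)² = 2209)
E/g(-5) = 2209/(-5) = 2209*(-⅕) = -2209/5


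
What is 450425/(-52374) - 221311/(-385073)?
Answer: -3764082877/469018914 ≈ -8.0254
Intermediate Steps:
450425/(-52374) - 221311/(-385073) = 450425*(-1/52374) - 221311*(-1/385073) = -10475/1218 + 221311/385073 = -3764082877/469018914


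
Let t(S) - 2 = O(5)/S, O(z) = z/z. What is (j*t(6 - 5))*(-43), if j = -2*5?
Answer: 1290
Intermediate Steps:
O(z) = 1
j = -10
t(S) = 2 + 1/S
(j*t(6 - 5))*(-43) = -10*(2 + 1/(6 - 5))*(-43) = -10*(2 + 1/1)*(-43) = -10*(2 + 1)*(-43) = -10*3*(-43) = -30*(-43) = 1290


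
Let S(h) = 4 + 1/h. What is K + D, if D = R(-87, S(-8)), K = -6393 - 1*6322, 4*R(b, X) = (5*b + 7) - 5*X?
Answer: -410459/32 ≈ -12827.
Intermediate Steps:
R(b, X) = 7/4 - 5*X/4 + 5*b/4 (R(b, X) = ((5*b + 7) - 5*X)/4 = ((7 + 5*b) - 5*X)/4 = (7 - 5*X + 5*b)/4 = 7/4 - 5*X/4 + 5*b/4)
K = -12715 (K = -6393 - 6322 = -12715)
D = -3579/32 (D = 7/4 - 5*(4 + 1/(-8))/4 + (5/4)*(-87) = 7/4 - 5*(4 - ⅛)/4 - 435/4 = 7/4 - 5/4*31/8 - 435/4 = 7/4 - 155/32 - 435/4 = -3579/32 ≈ -111.84)
K + D = -12715 - 3579/32 = -410459/32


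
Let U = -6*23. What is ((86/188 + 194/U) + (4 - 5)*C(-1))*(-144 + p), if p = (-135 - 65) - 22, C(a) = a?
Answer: -20435/1081 ≈ -18.904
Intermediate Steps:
U = -138
p = -222 (p = -200 - 22 = -222)
((86/188 + 194/U) + (4 - 5)*C(-1))*(-144 + p) = ((86/188 + 194/(-138)) + (4 - 5)*(-1))*(-144 - 222) = ((86*(1/188) + 194*(-1/138)) - 1*(-1))*(-366) = ((43/94 - 97/69) + 1)*(-366) = (-6151/6486 + 1)*(-366) = (335/6486)*(-366) = -20435/1081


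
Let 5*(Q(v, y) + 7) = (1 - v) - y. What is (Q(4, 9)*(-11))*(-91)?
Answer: -47047/5 ≈ -9409.4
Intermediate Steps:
Q(v, y) = -34/5 - v/5 - y/5 (Q(v, y) = -7 + ((1 - v) - y)/5 = -7 + (1 - v - y)/5 = -7 + (1/5 - v/5 - y/5) = -34/5 - v/5 - y/5)
(Q(4, 9)*(-11))*(-91) = ((-34/5 - 1/5*4 - 1/5*9)*(-11))*(-91) = ((-34/5 - 4/5 - 9/5)*(-11))*(-91) = -47/5*(-11)*(-91) = (517/5)*(-91) = -47047/5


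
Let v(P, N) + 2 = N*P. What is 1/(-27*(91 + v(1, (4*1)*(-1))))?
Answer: -1/2295 ≈ -0.00043573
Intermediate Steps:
v(P, N) = -2 + N*P
1/(-27*(91 + v(1, (4*1)*(-1)))) = 1/(-27*(91 + (-2 + ((4*1)*(-1))*1))) = 1/(-27*(91 + (-2 + (4*(-1))*1))) = 1/(-27*(91 + (-2 - 4*1))) = 1/(-27*(91 + (-2 - 4))) = 1/(-27*(91 - 6)) = 1/(-27*85) = 1/(-2295) = -1/2295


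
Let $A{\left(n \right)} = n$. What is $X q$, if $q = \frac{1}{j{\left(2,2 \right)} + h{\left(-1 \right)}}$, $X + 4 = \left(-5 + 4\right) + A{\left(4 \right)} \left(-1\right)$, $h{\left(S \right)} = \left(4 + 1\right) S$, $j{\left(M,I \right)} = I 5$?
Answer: $- \frac{9}{5} \approx -1.8$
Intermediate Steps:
$j{\left(M,I \right)} = 5 I$
$h{\left(S \right)} = 5 S$
$X = -9$ ($X = -4 + \left(\left(-5 + 4\right) + 4 \left(-1\right)\right) = -4 - 5 = -9$)
$q = \frac{1}{5}$ ($q = \frac{1}{5 \cdot 2 + 5 \left(-1\right)} = \frac{1}{10 - 5} = \frac{1}{5} \approx 0.2$)
$X q = \left(-9\right) \frac{1}{5} = - \frac{9}{5}$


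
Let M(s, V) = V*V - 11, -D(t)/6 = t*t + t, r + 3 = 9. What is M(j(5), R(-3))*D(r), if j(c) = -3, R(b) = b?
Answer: 504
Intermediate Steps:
r = 6 (r = -3 + 9 = 6)
D(t) = -6*t - 6*t² (D(t) = -6*(t*t + t) = -6*(t² + t) = -6*(t + t²) = -6*t - 6*t²)
M(s, V) = -11 + V² (M(s, V) = V² - 11 = -11 + V²)
M(j(5), R(-3))*D(r) = (-11 + (-3)²)*(-6*6*(1 + 6)) = (-11 + 9)*(-6*6*7) = -2*(-252) = 504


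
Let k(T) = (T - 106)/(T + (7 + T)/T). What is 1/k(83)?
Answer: -6979/1909 ≈ -3.6558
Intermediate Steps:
k(T) = (-106 + T)/(T + (7 + T)/T)
1/k(83) = 1/(83*(-106 + 83)/(7 + 83 + 83²)) = 1/(83*(-23)/(7 + 83 + 6889)) = 1/(83*(-23)/6979) = 1/(83*(1/6979)*(-23)) = 1/(-1909/6979) = -6979/1909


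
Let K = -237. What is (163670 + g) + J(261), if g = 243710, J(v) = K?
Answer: 407143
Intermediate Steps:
J(v) = -237
(163670 + g) + J(261) = (163670 + 243710) - 237 = 407380 - 237 = 407143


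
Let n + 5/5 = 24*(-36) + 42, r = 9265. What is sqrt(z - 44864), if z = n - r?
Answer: 2*I*sqrt(13738) ≈ 234.42*I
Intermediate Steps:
n = -823 (n = -1 + (24*(-36) + 42) = -1 + (-864 + 42) = -1 - 822 = -823)
z = -10088 (z = -823 - 1*9265 = -823 - 9265 = -10088)
sqrt(z - 44864) = sqrt(-10088 - 44864) = sqrt(-54952) = 2*I*sqrt(13738)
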